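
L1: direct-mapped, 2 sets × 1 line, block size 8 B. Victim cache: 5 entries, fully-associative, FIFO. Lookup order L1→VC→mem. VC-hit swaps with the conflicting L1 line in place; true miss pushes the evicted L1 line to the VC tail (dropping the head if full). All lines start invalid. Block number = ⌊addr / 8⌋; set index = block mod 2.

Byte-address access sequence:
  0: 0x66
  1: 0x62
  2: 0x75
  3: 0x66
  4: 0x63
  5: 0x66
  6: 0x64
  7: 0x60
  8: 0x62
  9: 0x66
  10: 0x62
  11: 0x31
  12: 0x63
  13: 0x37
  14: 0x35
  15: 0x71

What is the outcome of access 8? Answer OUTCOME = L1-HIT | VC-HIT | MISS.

#0 0x66→b12/s0 MISS; vc=[]
#1 0x62→b12/s0 L1-HIT; vc=[]
#2 0x75→b14/s0 MISS; vc=[12]
#3 0x66→b12/s0 VC-HIT; vc=[14]
#4 0x63→b12/s0 L1-HIT; vc=[14]
#5 0x66→b12/s0 L1-HIT; vc=[14]
#6 0x64→b12/s0 L1-HIT; vc=[14]
#7 0x60→b12/s0 L1-HIT; vc=[14]
#8 0x62→b12/s0 L1-HIT; vc=[14]
#9 0x66→b12/s0 L1-HIT; vc=[14]
#10 0x62→b12/s0 L1-HIT; vc=[14]
#11 0x31→b6/s0 MISS; vc=[14,12]
#12 0x63→b12/s0 VC-HIT; vc=[14,6]
#13 0x37→b6/s0 VC-HIT; vc=[14,12]
#14 0x35→b6/s0 L1-HIT; vc=[14,12]
#15 0x71→b14/s0 VC-HIT; vc=[6,12]

OUTCOME = L1-HIT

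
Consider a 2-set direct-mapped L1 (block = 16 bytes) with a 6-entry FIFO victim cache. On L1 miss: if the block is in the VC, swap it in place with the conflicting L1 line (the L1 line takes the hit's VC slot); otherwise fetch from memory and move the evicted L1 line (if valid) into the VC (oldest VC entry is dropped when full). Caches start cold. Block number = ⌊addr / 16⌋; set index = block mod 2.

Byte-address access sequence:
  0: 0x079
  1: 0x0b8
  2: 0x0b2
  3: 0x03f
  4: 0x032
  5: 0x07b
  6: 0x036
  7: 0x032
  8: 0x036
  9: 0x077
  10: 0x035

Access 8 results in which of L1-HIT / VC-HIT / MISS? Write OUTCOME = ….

OUTCOME = L1-HIT

#0 0x79→b7/s1 MISS; vc=[]
#1 0xb8→b11/s1 MISS; vc=[7]
#2 0xb2→b11/s1 L1-HIT; vc=[7]
#3 0x3f→b3/s1 MISS; vc=[7,11]
#4 0x32→b3/s1 L1-HIT; vc=[7,11]
#5 0x7b→b7/s1 VC-HIT; vc=[3,11]
#6 0x36→b3/s1 VC-HIT; vc=[7,11]
#7 0x32→b3/s1 L1-HIT; vc=[7,11]
#8 0x36→b3/s1 L1-HIT; vc=[7,11]
#9 0x77→b7/s1 VC-HIT; vc=[3,11]
#10 0x35→b3/s1 VC-HIT; vc=[7,11]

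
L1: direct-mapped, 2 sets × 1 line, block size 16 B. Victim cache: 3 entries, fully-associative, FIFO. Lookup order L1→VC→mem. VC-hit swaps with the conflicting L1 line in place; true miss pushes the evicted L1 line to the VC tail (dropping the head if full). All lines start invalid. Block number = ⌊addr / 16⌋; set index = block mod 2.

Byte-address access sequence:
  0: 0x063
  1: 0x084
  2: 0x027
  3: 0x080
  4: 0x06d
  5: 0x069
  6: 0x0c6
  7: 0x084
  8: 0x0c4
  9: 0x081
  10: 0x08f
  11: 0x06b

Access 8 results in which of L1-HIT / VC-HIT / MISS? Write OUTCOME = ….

OUTCOME = VC-HIT

  [0] addr=0x63 blk=6 s=0: MISS | VC []
  [1] addr=0x84 blk=8 s=0: MISS | VC [6]
  [2] addr=0x27 blk=2 s=0: MISS | VC [6, 8]
  [3] addr=0x80 blk=8 s=0: VC-HIT | VC [6, 2]
  [4] addr=0x6d blk=6 s=0: VC-HIT | VC [8, 2]
  [5] addr=0x69 blk=6 s=0: L1-HIT | VC [8, 2]
  [6] addr=0xc6 blk=12 s=0: MISS | VC [8, 2, 6]
  [7] addr=0x84 blk=8 s=0: VC-HIT | VC [12, 2, 6]
  [8] addr=0xc4 blk=12 s=0: VC-HIT | VC [8, 2, 6]
  [9] addr=0x81 blk=8 s=0: VC-HIT | VC [12, 2, 6]
  [10] addr=0x8f blk=8 s=0: L1-HIT | VC [12, 2, 6]
  [11] addr=0x6b blk=6 s=0: VC-HIT | VC [12, 2, 8]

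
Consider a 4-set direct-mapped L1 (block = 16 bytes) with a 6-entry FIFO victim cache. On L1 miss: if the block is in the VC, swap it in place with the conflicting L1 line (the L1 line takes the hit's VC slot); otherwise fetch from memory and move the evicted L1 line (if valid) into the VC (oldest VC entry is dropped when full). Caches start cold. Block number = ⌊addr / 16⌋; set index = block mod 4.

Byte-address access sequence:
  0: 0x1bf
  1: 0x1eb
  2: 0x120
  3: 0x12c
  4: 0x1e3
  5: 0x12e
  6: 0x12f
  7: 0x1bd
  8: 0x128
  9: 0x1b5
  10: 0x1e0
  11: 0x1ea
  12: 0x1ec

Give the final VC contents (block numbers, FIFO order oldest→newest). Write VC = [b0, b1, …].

#0 0x1bf→b27/s3 MISS; vc=[]
#1 0x1eb→b30/s2 MISS; vc=[]
#2 0x120→b18/s2 MISS; vc=[30]
#3 0x12c→b18/s2 L1-HIT; vc=[30]
#4 0x1e3→b30/s2 VC-HIT; vc=[18]
#5 0x12e→b18/s2 VC-HIT; vc=[30]
#6 0x12f→b18/s2 L1-HIT; vc=[30]
#7 0x1bd→b27/s3 L1-HIT; vc=[30]
#8 0x128→b18/s2 L1-HIT; vc=[30]
#9 0x1b5→b27/s3 L1-HIT; vc=[30]
#10 0x1e0→b30/s2 VC-HIT; vc=[18]
#11 0x1ea→b30/s2 L1-HIT; vc=[18]
#12 0x1ec→b30/s2 L1-HIT; vc=[18]

VC = [18]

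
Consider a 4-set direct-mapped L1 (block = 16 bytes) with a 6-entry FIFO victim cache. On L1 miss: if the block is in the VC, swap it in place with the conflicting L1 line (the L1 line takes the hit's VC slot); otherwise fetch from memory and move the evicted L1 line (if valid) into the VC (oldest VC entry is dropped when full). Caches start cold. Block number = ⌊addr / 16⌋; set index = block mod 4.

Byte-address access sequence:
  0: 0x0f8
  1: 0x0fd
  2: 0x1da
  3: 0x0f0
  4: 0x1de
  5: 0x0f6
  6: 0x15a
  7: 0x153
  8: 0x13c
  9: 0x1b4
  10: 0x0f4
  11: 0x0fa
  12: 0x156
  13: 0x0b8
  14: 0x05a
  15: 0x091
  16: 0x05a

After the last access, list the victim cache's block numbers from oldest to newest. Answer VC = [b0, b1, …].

VC = [29, 27, 19, 15, 21, 9]

0: 0xf8 (blk 15, set 3) → MISS  vc=[]
1: 0xfd (blk 15, set 3) → L1-HIT  vc=[]
2: 0x1da (blk 29, set 1) → MISS  vc=[]
3: 0xf0 (blk 15, set 3) → L1-HIT  vc=[]
4: 0x1de (blk 29, set 1) → L1-HIT  vc=[]
5: 0xf6 (blk 15, set 3) → L1-HIT  vc=[]
6: 0x15a (blk 21, set 1) → MISS  vc=[29]
7: 0x153 (blk 21, set 1) → L1-HIT  vc=[29]
8: 0x13c (blk 19, set 3) → MISS  vc=[29, 15]
9: 0x1b4 (blk 27, set 3) → MISS  vc=[29, 15, 19]
10: 0xf4 (blk 15, set 3) → VC-HIT  vc=[29, 27, 19]
11: 0xfa (blk 15, set 3) → L1-HIT  vc=[29, 27, 19]
12: 0x156 (blk 21, set 1) → L1-HIT  vc=[29, 27, 19]
13: 0xb8 (blk 11, set 3) → MISS  vc=[29, 27, 19, 15]
14: 0x5a (blk 5, set 1) → MISS  vc=[29, 27, 19, 15, 21]
15: 0x91 (blk 9, set 1) → MISS  vc=[29, 27, 19, 15, 21, 5]
16: 0x5a (blk 5, set 1) → VC-HIT  vc=[29, 27, 19, 15, 21, 9]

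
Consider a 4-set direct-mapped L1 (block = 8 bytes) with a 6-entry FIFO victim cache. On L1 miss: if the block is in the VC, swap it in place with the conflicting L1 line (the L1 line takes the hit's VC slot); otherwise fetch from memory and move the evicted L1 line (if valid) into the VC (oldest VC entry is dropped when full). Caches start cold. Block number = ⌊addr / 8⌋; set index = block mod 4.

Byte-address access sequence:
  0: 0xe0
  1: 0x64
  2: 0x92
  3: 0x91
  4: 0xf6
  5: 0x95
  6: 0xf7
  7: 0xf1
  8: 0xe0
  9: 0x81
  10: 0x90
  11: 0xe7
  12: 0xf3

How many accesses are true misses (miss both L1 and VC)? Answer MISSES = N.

  [0] addr=0xe0 blk=28 s=0: MISS | VC []
  [1] addr=0x64 blk=12 s=0: MISS | VC [28]
  [2] addr=0x92 blk=18 s=2: MISS | VC [28]
  [3] addr=0x91 blk=18 s=2: L1-HIT | VC [28]
  [4] addr=0xf6 blk=30 s=2: MISS | VC [28, 18]
  [5] addr=0x95 blk=18 s=2: VC-HIT | VC [28, 30]
  [6] addr=0xf7 blk=30 s=2: VC-HIT | VC [28, 18]
  [7] addr=0xf1 blk=30 s=2: L1-HIT | VC [28, 18]
  [8] addr=0xe0 blk=28 s=0: VC-HIT | VC [12, 18]
  [9] addr=0x81 blk=16 s=0: MISS | VC [12, 18, 28]
  [10] addr=0x90 blk=18 s=2: VC-HIT | VC [12, 30, 28]
  [11] addr=0xe7 blk=28 s=0: VC-HIT | VC [12, 30, 16]
  [12] addr=0xf3 blk=30 s=2: VC-HIT | VC [12, 18, 16]

MISSES = 5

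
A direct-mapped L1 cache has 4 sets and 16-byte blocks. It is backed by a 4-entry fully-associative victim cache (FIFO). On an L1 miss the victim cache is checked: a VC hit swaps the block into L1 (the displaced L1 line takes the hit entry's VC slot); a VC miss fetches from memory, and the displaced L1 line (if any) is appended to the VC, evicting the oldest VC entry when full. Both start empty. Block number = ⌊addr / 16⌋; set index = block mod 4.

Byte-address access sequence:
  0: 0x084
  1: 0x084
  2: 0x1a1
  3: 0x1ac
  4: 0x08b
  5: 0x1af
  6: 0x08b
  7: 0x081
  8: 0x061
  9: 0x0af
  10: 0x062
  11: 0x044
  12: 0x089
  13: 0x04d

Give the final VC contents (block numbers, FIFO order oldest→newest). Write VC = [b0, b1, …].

0: 0x84 (blk 8, set 0) → MISS  vc=[]
1: 0x84 (blk 8, set 0) → L1-HIT  vc=[]
2: 0x1a1 (blk 26, set 2) → MISS  vc=[]
3: 0x1ac (blk 26, set 2) → L1-HIT  vc=[]
4: 0x8b (blk 8, set 0) → L1-HIT  vc=[]
5: 0x1af (blk 26, set 2) → L1-HIT  vc=[]
6: 0x8b (blk 8, set 0) → L1-HIT  vc=[]
7: 0x81 (blk 8, set 0) → L1-HIT  vc=[]
8: 0x61 (blk 6, set 2) → MISS  vc=[26]
9: 0xaf (blk 10, set 2) → MISS  vc=[26, 6]
10: 0x62 (blk 6, set 2) → VC-HIT  vc=[26, 10]
11: 0x44 (blk 4, set 0) → MISS  vc=[26, 10, 8]
12: 0x89 (blk 8, set 0) → VC-HIT  vc=[26, 10, 4]
13: 0x4d (blk 4, set 0) → VC-HIT  vc=[26, 10, 8]

VC = [26, 10, 8]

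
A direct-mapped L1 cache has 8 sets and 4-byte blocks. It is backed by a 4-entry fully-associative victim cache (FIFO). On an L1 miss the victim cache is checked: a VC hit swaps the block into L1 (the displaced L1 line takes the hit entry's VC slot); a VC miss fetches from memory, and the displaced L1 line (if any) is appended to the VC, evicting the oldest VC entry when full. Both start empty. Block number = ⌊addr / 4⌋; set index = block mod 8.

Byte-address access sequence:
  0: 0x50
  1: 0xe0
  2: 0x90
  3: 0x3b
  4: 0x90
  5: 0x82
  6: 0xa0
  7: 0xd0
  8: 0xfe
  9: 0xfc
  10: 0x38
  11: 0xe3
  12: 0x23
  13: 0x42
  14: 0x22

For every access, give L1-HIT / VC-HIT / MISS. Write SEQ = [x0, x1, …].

0: 0x50 (blk 20, set 4) → MISS  vc=[]
1: 0xe0 (blk 56, set 0) → MISS  vc=[]
2: 0x90 (blk 36, set 4) → MISS  vc=[20]
3: 0x3b (blk 14, set 6) → MISS  vc=[20]
4: 0x90 (blk 36, set 4) → L1-HIT  vc=[20]
5: 0x82 (blk 32, set 0) → MISS  vc=[20, 56]
6: 0xa0 (blk 40, set 0) → MISS  vc=[20, 56, 32]
7: 0xd0 (blk 52, set 4) → MISS  vc=[20, 56, 32, 36]
8: 0xfe (blk 63, set 7) → MISS  vc=[20, 56, 32, 36]
9: 0xfc (blk 63, set 7) → L1-HIT  vc=[20, 56, 32, 36]
10: 0x38 (blk 14, set 6) → L1-HIT  vc=[20, 56, 32, 36]
11: 0xe3 (blk 56, set 0) → VC-HIT  vc=[20, 40, 32, 36]
12: 0x23 (blk 8, set 0) → MISS  vc=[40, 32, 36, 56]
13: 0x42 (blk 16, set 0) → MISS  vc=[32, 36, 56, 8]
14: 0x22 (blk 8, set 0) → VC-HIT  vc=[32, 36, 56, 16]

SEQ = [MISS, MISS, MISS, MISS, L1-HIT, MISS, MISS, MISS, MISS, L1-HIT, L1-HIT, VC-HIT, MISS, MISS, VC-HIT]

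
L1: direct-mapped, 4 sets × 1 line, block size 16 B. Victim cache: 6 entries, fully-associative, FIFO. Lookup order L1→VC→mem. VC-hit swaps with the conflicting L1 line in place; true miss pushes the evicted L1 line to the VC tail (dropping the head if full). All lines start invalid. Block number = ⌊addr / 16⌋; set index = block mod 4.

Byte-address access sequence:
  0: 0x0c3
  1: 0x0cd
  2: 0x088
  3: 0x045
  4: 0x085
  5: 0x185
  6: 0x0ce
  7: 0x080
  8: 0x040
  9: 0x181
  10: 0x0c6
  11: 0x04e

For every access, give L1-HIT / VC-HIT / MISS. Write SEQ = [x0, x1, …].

SEQ = [MISS, L1-HIT, MISS, MISS, VC-HIT, MISS, VC-HIT, VC-HIT, VC-HIT, VC-HIT, VC-HIT, VC-HIT]

  [0] addr=0xc3 blk=12 s=0: MISS | VC []
  [1] addr=0xcd blk=12 s=0: L1-HIT | VC []
  [2] addr=0x88 blk=8 s=0: MISS | VC [12]
  [3] addr=0x45 blk=4 s=0: MISS | VC [12, 8]
  [4] addr=0x85 blk=8 s=0: VC-HIT | VC [12, 4]
  [5] addr=0x185 blk=24 s=0: MISS | VC [12, 4, 8]
  [6] addr=0xce blk=12 s=0: VC-HIT | VC [24, 4, 8]
  [7] addr=0x80 blk=8 s=0: VC-HIT | VC [24, 4, 12]
  [8] addr=0x40 blk=4 s=0: VC-HIT | VC [24, 8, 12]
  [9] addr=0x181 blk=24 s=0: VC-HIT | VC [4, 8, 12]
  [10] addr=0xc6 blk=12 s=0: VC-HIT | VC [4, 8, 24]
  [11] addr=0x4e blk=4 s=0: VC-HIT | VC [12, 8, 24]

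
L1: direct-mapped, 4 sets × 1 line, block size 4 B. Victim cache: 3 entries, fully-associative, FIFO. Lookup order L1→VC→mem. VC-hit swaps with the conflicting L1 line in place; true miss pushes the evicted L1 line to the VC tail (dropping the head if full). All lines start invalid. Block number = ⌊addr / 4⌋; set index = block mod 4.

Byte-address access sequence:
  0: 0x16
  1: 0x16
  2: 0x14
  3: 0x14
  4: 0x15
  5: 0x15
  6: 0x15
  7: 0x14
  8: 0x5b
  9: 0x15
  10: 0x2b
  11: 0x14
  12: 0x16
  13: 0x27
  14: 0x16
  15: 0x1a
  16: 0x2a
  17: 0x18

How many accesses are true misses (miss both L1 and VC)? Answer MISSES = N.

MISSES = 5

0: 0x16 (blk 5, set 1) → MISS  vc=[]
1: 0x16 (blk 5, set 1) → L1-HIT  vc=[]
2: 0x14 (blk 5, set 1) → L1-HIT  vc=[]
3: 0x14 (blk 5, set 1) → L1-HIT  vc=[]
4: 0x15 (blk 5, set 1) → L1-HIT  vc=[]
5: 0x15 (blk 5, set 1) → L1-HIT  vc=[]
6: 0x15 (blk 5, set 1) → L1-HIT  vc=[]
7: 0x14 (blk 5, set 1) → L1-HIT  vc=[]
8: 0x5b (blk 22, set 2) → MISS  vc=[]
9: 0x15 (blk 5, set 1) → L1-HIT  vc=[]
10: 0x2b (blk 10, set 2) → MISS  vc=[22]
11: 0x14 (blk 5, set 1) → L1-HIT  vc=[22]
12: 0x16 (blk 5, set 1) → L1-HIT  vc=[22]
13: 0x27 (blk 9, set 1) → MISS  vc=[22, 5]
14: 0x16 (blk 5, set 1) → VC-HIT  vc=[22, 9]
15: 0x1a (blk 6, set 2) → MISS  vc=[22, 9, 10]
16: 0x2a (blk 10, set 2) → VC-HIT  vc=[22, 9, 6]
17: 0x18 (blk 6, set 2) → VC-HIT  vc=[22, 9, 10]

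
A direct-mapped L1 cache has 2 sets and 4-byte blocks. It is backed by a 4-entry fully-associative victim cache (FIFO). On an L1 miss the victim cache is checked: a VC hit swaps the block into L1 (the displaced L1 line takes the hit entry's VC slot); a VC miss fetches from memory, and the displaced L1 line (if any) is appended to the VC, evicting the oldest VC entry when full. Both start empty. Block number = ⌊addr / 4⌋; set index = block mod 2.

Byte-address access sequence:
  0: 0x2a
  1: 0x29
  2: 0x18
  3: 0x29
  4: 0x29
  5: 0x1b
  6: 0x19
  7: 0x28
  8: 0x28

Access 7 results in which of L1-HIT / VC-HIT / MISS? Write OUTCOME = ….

OUTCOME = VC-HIT

  [0] addr=0x2a blk=10 s=0: MISS | VC []
  [1] addr=0x29 blk=10 s=0: L1-HIT | VC []
  [2] addr=0x18 blk=6 s=0: MISS | VC [10]
  [3] addr=0x29 blk=10 s=0: VC-HIT | VC [6]
  [4] addr=0x29 blk=10 s=0: L1-HIT | VC [6]
  [5] addr=0x1b blk=6 s=0: VC-HIT | VC [10]
  [6] addr=0x19 blk=6 s=0: L1-HIT | VC [10]
  [7] addr=0x28 blk=10 s=0: VC-HIT | VC [6]
  [8] addr=0x28 blk=10 s=0: L1-HIT | VC [6]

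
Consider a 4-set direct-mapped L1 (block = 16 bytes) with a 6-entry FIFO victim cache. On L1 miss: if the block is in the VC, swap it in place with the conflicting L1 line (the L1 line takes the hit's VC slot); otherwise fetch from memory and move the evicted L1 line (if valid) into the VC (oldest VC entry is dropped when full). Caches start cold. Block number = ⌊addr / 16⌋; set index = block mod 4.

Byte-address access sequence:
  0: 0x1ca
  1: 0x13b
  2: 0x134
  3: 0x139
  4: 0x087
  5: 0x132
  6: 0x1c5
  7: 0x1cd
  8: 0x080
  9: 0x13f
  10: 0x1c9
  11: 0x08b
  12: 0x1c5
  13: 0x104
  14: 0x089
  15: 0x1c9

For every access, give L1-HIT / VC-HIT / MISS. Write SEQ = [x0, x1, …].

#0 0x1ca→b28/s0 MISS; vc=[]
#1 0x13b→b19/s3 MISS; vc=[]
#2 0x134→b19/s3 L1-HIT; vc=[]
#3 0x139→b19/s3 L1-HIT; vc=[]
#4 0x87→b8/s0 MISS; vc=[28]
#5 0x132→b19/s3 L1-HIT; vc=[28]
#6 0x1c5→b28/s0 VC-HIT; vc=[8]
#7 0x1cd→b28/s0 L1-HIT; vc=[8]
#8 0x80→b8/s0 VC-HIT; vc=[28]
#9 0x13f→b19/s3 L1-HIT; vc=[28]
#10 0x1c9→b28/s0 VC-HIT; vc=[8]
#11 0x8b→b8/s0 VC-HIT; vc=[28]
#12 0x1c5→b28/s0 VC-HIT; vc=[8]
#13 0x104→b16/s0 MISS; vc=[8,28]
#14 0x89→b8/s0 VC-HIT; vc=[16,28]
#15 0x1c9→b28/s0 VC-HIT; vc=[16,8]

SEQ = [MISS, MISS, L1-HIT, L1-HIT, MISS, L1-HIT, VC-HIT, L1-HIT, VC-HIT, L1-HIT, VC-HIT, VC-HIT, VC-HIT, MISS, VC-HIT, VC-HIT]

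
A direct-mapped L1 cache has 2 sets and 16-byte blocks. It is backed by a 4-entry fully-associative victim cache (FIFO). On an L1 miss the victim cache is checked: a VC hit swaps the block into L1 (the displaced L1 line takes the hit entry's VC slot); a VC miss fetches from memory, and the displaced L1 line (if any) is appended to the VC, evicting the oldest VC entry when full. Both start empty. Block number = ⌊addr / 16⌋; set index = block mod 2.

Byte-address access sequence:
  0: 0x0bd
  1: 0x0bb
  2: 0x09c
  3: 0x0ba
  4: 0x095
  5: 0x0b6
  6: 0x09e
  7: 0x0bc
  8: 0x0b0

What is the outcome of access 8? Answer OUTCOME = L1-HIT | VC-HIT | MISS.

0: 0xbd (blk 11, set 1) → MISS  vc=[]
1: 0xbb (blk 11, set 1) → L1-HIT  vc=[]
2: 0x9c (blk 9, set 1) → MISS  vc=[11]
3: 0xba (blk 11, set 1) → VC-HIT  vc=[9]
4: 0x95 (blk 9, set 1) → VC-HIT  vc=[11]
5: 0xb6 (blk 11, set 1) → VC-HIT  vc=[9]
6: 0x9e (blk 9, set 1) → VC-HIT  vc=[11]
7: 0xbc (blk 11, set 1) → VC-HIT  vc=[9]
8: 0xb0 (blk 11, set 1) → L1-HIT  vc=[9]

OUTCOME = L1-HIT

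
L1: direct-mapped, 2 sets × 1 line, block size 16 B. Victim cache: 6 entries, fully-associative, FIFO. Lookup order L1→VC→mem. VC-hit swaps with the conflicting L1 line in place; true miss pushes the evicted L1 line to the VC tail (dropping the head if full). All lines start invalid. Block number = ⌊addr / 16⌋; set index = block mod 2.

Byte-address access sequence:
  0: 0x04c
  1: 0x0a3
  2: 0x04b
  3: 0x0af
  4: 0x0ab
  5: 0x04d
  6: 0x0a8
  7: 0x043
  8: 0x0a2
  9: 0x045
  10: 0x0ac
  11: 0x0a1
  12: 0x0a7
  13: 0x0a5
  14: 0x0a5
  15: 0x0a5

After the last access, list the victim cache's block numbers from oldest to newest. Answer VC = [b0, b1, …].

  [0] addr=0x4c blk=4 s=0: MISS | VC []
  [1] addr=0xa3 blk=10 s=0: MISS | VC [4]
  [2] addr=0x4b blk=4 s=0: VC-HIT | VC [10]
  [3] addr=0xaf blk=10 s=0: VC-HIT | VC [4]
  [4] addr=0xab blk=10 s=0: L1-HIT | VC [4]
  [5] addr=0x4d blk=4 s=0: VC-HIT | VC [10]
  [6] addr=0xa8 blk=10 s=0: VC-HIT | VC [4]
  [7] addr=0x43 blk=4 s=0: VC-HIT | VC [10]
  [8] addr=0xa2 blk=10 s=0: VC-HIT | VC [4]
  [9] addr=0x45 blk=4 s=0: VC-HIT | VC [10]
  [10] addr=0xac blk=10 s=0: VC-HIT | VC [4]
  [11] addr=0xa1 blk=10 s=0: L1-HIT | VC [4]
  [12] addr=0xa7 blk=10 s=0: L1-HIT | VC [4]
  [13] addr=0xa5 blk=10 s=0: L1-HIT | VC [4]
  [14] addr=0xa5 blk=10 s=0: L1-HIT | VC [4]
  [15] addr=0xa5 blk=10 s=0: L1-HIT | VC [4]

VC = [4]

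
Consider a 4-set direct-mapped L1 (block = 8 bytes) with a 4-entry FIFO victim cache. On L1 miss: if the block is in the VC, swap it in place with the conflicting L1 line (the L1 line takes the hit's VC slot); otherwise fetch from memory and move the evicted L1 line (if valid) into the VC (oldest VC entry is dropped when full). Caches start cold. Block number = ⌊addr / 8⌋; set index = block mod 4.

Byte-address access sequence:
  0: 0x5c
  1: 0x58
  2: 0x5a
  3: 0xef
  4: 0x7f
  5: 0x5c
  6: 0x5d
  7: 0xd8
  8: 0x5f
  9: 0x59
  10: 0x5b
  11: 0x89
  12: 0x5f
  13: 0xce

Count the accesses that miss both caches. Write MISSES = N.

#0 0x5c→b11/s3 MISS; vc=[]
#1 0x58→b11/s3 L1-HIT; vc=[]
#2 0x5a→b11/s3 L1-HIT; vc=[]
#3 0xef→b29/s1 MISS; vc=[]
#4 0x7f→b15/s3 MISS; vc=[11]
#5 0x5c→b11/s3 VC-HIT; vc=[15]
#6 0x5d→b11/s3 L1-HIT; vc=[15]
#7 0xd8→b27/s3 MISS; vc=[15,11]
#8 0x5f→b11/s3 VC-HIT; vc=[15,27]
#9 0x59→b11/s3 L1-HIT; vc=[15,27]
#10 0x5b→b11/s3 L1-HIT; vc=[15,27]
#11 0x89→b17/s1 MISS; vc=[15,27,29]
#12 0x5f→b11/s3 L1-HIT; vc=[15,27,29]
#13 0xce→b25/s1 MISS; vc=[15,27,29,17]

MISSES = 6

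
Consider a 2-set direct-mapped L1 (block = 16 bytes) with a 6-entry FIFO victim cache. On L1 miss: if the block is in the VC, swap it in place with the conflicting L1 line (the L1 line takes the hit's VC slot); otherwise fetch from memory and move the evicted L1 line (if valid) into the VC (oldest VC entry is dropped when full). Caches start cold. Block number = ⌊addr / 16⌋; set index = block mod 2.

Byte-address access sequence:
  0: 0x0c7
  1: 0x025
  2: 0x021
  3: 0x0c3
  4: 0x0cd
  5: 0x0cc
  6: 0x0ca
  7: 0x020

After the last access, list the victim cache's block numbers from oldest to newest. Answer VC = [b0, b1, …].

VC = [12]

#0 0xc7→b12/s0 MISS; vc=[]
#1 0x25→b2/s0 MISS; vc=[12]
#2 0x21→b2/s0 L1-HIT; vc=[12]
#3 0xc3→b12/s0 VC-HIT; vc=[2]
#4 0xcd→b12/s0 L1-HIT; vc=[2]
#5 0xcc→b12/s0 L1-HIT; vc=[2]
#6 0xca→b12/s0 L1-HIT; vc=[2]
#7 0x20→b2/s0 VC-HIT; vc=[12]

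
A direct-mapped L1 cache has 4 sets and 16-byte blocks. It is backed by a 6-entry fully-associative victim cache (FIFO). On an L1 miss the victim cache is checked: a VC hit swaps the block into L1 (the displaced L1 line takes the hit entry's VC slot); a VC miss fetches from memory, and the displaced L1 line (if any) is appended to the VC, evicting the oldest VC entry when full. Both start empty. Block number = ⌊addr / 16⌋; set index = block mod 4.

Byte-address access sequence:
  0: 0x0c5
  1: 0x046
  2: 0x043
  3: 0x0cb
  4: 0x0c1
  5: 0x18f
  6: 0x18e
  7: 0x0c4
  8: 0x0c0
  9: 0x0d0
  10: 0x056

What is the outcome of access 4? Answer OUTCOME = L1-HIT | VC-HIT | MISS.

OUTCOME = L1-HIT

  [0] addr=0xc5 blk=12 s=0: MISS | VC []
  [1] addr=0x46 blk=4 s=0: MISS | VC [12]
  [2] addr=0x43 blk=4 s=0: L1-HIT | VC [12]
  [3] addr=0xcb blk=12 s=0: VC-HIT | VC [4]
  [4] addr=0xc1 blk=12 s=0: L1-HIT | VC [4]
  [5] addr=0x18f blk=24 s=0: MISS | VC [4, 12]
  [6] addr=0x18e blk=24 s=0: L1-HIT | VC [4, 12]
  [7] addr=0xc4 blk=12 s=0: VC-HIT | VC [4, 24]
  [8] addr=0xc0 blk=12 s=0: L1-HIT | VC [4, 24]
  [9] addr=0xd0 blk=13 s=1: MISS | VC [4, 24]
  [10] addr=0x56 blk=5 s=1: MISS | VC [4, 24, 13]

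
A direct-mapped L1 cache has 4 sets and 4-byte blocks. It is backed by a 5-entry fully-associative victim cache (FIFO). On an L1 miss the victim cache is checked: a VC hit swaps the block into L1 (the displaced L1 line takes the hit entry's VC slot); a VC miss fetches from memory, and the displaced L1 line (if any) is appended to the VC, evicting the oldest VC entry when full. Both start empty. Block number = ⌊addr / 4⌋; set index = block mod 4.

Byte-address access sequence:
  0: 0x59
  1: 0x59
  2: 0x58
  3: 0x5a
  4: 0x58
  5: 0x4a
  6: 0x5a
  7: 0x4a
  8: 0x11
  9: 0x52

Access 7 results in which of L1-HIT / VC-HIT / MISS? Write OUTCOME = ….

  [0] addr=0x59 blk=22 s=2: MISS | VC []
  [1] addr=0x59 blk=22 s=2: L1-HIT | VC []
  [2] addr=0x58 blk=22 s=2: L1-HIT | VC []
  [3] addr=0x5a blk=22 s=2: L1-HIT | VC []
  [4] addr=0x58 blk=22 s=2: L1-HIT | VC []
  [5] addr=0x4a blk=18 s=2: MISS | VC [22]
  [6] addr=0x5a blk=22 s=2: VC-HIT | VC [18]
  [7] addr=0x4a blk=18 s=2: VC-HIT | VC [22]
  [8] addr=0x11 blk=4 s=0: MISS | VC [22]
  [9] addr=0x52 blk=20 s=0: MISS | VC [22, 4]

OUTCOME = VC-HIT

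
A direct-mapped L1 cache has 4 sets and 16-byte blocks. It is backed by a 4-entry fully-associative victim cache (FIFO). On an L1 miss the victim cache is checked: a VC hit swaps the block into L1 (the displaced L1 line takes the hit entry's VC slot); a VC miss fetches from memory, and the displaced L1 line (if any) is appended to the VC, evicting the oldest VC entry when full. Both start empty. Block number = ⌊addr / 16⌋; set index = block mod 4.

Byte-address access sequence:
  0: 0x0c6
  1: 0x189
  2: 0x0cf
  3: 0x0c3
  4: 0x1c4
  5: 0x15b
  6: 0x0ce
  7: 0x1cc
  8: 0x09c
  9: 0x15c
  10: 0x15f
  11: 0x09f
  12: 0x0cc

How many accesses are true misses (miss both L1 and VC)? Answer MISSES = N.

MISSES = 5

#0 0xc6→b12/s0 MISS; vc=[]
#1 0x189→b24/s0 MISS; vc=[12]
#2 0xcf→b12/s0 VC-HIT; vc=[24]
#3 0xc3→b12/s0 L1-HIT; vc=[24]
#4 0x1c4→b28/s0 MISS; vc=[24,12]
#5 0x15b→b21/s1 MISS; vc=[24,12]
#6 0xce→b12/s0 VC-HIT; vc=[24,28]
#7 0x1cc→b28/s0 VC-HIT; vc=[24,12]
#8 0x9c→b9/s1 MISS; vc=[24,12,21]
#9 0x15c→b21/s1 VC-HIT; vc=[24,12,9]
#10 0x15f→b21/s1 L1-HIT; vc=[24,12,9]
#11 0x9f→b9/s1 VC-HIT; vc=[24,12,21]
#12 0xcc→b12/s0 VC-HIT; vc=[24,28,21]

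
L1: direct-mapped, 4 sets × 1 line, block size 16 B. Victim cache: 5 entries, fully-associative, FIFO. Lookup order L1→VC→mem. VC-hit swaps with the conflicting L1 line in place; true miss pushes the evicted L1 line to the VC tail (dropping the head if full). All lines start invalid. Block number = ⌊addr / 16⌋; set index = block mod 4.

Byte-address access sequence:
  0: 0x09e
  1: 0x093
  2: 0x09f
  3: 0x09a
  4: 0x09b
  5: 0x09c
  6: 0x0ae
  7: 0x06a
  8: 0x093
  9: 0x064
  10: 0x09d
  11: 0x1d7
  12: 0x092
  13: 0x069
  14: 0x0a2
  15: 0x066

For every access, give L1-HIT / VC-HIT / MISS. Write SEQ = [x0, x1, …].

SEQ = [MISS, L1-HIT, L1-HIT, L1-HIT, L1-HIT, L1-HIT, MISS, MISS, L1-HIT, L1-HIT, L1-HIT, MISS, VC-HIT, L1-HIT, VC-HIT, VC-HIT]

  [0] addr=0x9e blk=9 s=1: MISS | VC []
  [1] addr=0x93 blk=9 s=1: L1-HIT | VC []
  [2] addr=0x9f blk=9 s=1: L1-HIT | VC []
  [3] addr=0x9a blk=9 s=1: L1-HIT | VC []
  [4] addr=0x9b blk=9 s=1: L1-HIT | VC []
  [5] addr=0x9c blk=9 s=1: L1-HIT | VC []
  [6] addr=0xae blk=10 s=2: MISS | VC []
  [7] addr=0x6a blk=6 s=2: MISS | VC [10]
  [8] addr=0x93 blk=9 s=1: L1-HIT | VC [10]
  [9] addr=0x64 blk=6 s=2: L1-HIT | VC [10]
  [10] addr=0x9d blk=9 s=1: L1-HIT | VC [10]
  [11] addr=0x1d7 blk=29 s=1: MISS | VC [10, 9]
  [12] addr=0x92 blk=9 s=1: VC-HIT | VC [10, 29]
  [13] addr=0x69 blk=6 s=2: L1-HIT | VC [10, 29]
  [14] addr=0xa2 blk=10 s=2: VC-HIT | VC [6, 29]
  [15] addr=0x66 blk=6 s=2: VC-HIT | VC [10, 29]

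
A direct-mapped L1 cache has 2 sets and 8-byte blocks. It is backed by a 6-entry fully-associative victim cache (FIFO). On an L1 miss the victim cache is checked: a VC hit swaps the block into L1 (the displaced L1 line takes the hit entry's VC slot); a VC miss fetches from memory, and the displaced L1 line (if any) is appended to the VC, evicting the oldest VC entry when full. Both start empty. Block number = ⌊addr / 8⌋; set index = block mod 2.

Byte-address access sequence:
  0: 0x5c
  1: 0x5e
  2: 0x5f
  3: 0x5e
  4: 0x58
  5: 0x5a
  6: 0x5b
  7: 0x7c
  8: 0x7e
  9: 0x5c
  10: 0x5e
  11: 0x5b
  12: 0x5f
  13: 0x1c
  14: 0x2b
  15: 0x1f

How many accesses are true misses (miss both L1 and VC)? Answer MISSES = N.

MISSES = 4

#0 0x5c→b11/s1 MISS; vc=[]
#1 0x5e→b11/s1 L1-HIT; vc=[]
#2 0x5f→b11/s1 L1-HIT; vc=[]
#3 0x5e→b11/s1 L1-HIT; vc=[]
#4 0x58→b11/s1 L1-HIT; vc=[]
#5 0x5a→b11/s1 L1-HIT; vc=[]
#6 0x5b→b11/s1 L1-HIT; vc=[]
#7 0x7c→b15/s1 MISS; vc=[11]
#8 0x7e→b15/s1 L1-HIT; vc=[11]
#9 0x5c→b11/s1 VC-HIT; vc=[15]
#10 0x5e→b11/s1 L1-HIT; vc=[15]
#11 0x5b→b11/s1 L1-HIT; vc=[15]
#12 0x5f→b11/s1 L1-HIT; vc=[15]
#13 0x1c→b3/s1 MISS; vc=[15,11]
#14 0x2b→b5/s1 MISS; vc=[15,11,3]
#15 0x1f→b3/s1 VC-HIT; vc=[15,11,5]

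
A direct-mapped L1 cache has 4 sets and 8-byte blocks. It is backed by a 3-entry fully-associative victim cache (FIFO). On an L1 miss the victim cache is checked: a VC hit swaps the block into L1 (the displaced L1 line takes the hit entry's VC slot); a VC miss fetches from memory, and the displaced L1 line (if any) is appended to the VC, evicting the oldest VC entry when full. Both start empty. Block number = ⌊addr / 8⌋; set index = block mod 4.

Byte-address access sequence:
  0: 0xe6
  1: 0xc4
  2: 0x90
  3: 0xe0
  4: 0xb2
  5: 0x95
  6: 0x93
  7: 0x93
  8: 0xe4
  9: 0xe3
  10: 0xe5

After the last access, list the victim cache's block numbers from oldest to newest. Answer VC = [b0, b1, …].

  [0] addr=0xe6 blk=28 s=0: MISS | VC []
  [1] addr=0xc4 blk=24 s=0: MISS | VC [28]
  [2] addr=0x90 blk=18 s=2: MISS | VC [28]
  [3] addr=0xe0 blk=28 s=0: VC-HIT | VC [24]
  [4] addr=0xb2 blk=22 s=2: MISS | VC [24, 18]
  [5] addr=0x95 blk=18 s=2: VC-HIT | VC [24, 22]
  [6] addr=0x93 blk=18 s=2: L1-HIT | VC [24, 22]
  [7] addr=0x93 blk=18 s=2: L1-HIT | VC [24, 22]
  [8] addr=0xe4 blk=28 s=0: L1-HIT | VC [24, 22]
  [9] addr=0xe3 blk=28 s=0: L1-HIT | VC [24, 22]
  [10] addr=0xe5 blk=28 s=0: L1-HIT | VC [24, 22]

VC = [24, 22]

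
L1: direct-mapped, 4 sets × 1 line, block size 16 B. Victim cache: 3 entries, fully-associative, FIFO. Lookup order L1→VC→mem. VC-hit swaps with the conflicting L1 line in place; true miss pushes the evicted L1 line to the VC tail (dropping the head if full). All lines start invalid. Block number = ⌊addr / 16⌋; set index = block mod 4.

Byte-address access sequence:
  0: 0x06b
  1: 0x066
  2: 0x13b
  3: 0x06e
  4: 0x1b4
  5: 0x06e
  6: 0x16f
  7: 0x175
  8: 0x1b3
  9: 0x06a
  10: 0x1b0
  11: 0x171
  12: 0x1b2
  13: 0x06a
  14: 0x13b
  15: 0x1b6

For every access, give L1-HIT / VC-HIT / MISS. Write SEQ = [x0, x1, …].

  [0] addr=0x6b blk=6 s=2: MISS | VC []
  [1] addr=0x66 blk=6 s=2: L1-HIT | VC []
  [2] addr=0x13b blk=19 s=3: MISS | VC []
  [3] addr=0x6e blk=6 s=2: L1-HIT | VC []
  [4] addr=0x1b4 blk=27 s=3: MISS | VC [19]
  [5] addr=0x6e blk=6 s=2: L1-HIT | VC [19]
  [6] addr=0x16f blk=22 s=2: MISS | VC [19, 6]
  [7] addr=0x175 blk=23 s=3: MISS | VC [19, 6, 27]
  [8] addr=0x1b3 blk=27 s=3: VC-HIT | VC [19, 6, 23]
  [9] addr=0x6a blk=6 s=2: VC-HIT | VC [19, 22, 23]
  [10] addr=0x1b0 blk=27 s=3: L1-HIT | VC [19, 22, 23]
  [11] addr=0x171 blk=23 s=3: VC-HIT | VC [19, 22, 27]
  [12] addr=0x1b2 blk=27 s=3: VC-HIT | VC [19, 22, 23]
  [13] addr=0x6a blk=6 s=2: L1-HIT | VC [19, 22, 23]
  [14] addr=0x13b blk=19 s=3: VC-HIT | VC [27, 22, 23]
  [15] addr=0x1b6 blk=27 s=3: VC-HIT | VC [19, 22, 23]

SEQ = [MISS, L1-HIT, MISS, L1-HIT, MISS, L1-HIT, MISS, MISS, VC-HIT, VC-HIT, L1-HIT, VC-HIT, VC-HIT, L1-HIT, VC-HIT, VC-HIT]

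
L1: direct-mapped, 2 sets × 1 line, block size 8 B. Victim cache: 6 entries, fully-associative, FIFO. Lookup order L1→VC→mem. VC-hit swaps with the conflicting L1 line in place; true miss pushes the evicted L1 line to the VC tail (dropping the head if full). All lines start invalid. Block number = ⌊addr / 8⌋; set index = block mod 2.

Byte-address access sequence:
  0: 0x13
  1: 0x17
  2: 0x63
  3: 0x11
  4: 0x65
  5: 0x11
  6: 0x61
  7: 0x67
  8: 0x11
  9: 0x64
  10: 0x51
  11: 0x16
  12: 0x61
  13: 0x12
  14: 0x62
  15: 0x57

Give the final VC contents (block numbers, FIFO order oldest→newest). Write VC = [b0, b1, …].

  [0] addr=0x13 blk=2 s=0: MISS | VC []
  [1] addr=0x17 blk=2 s=0: L1-HIT | VC []
  [2] addr=0x63 blk=12 s=0: MISS | VC [2]
  [3] addr=0x11 blk=2 s=0: VC-HIT | VC [12]
  [4] addr=0x65 blk=12 s=0: VC-HIT | VC [2]
  [5] addr=0x11 blk=2 s=0: VC-HIT | VC [12]
  [6] addr=0x61 blk=12 s=0: VC-HIT | VC [2]
  [7] addr=0x67 blk=12 s=0: L1-HIT | VC [2]
  [8] addr=0x11 blk=2 s=0: VC-HIT | VC [12]
  [9] addr=0x64 blk=12 s=0: VC-HIT | VC [2]
  [10] addr=0x51 blk=10 s=0: MISS | VC [2, 12]
  [11] addr=0x16 blk=2 s=0: VC-HIT | VC [10, 12]
  [12] addr=0x61 blk=12 s=0: VC-HIT | VC [10, 2]
  [13] addr=0x12 blk=2 s=0: VC-HIT | VC [10, 12]
  [14] addr=0x62 blk=12 s=0: VC-HIT | VC [10, 2]
  [15] addr=0x57 blk=10 s=0: VC-HIT | VC [12, 2]

VC = [12, 2]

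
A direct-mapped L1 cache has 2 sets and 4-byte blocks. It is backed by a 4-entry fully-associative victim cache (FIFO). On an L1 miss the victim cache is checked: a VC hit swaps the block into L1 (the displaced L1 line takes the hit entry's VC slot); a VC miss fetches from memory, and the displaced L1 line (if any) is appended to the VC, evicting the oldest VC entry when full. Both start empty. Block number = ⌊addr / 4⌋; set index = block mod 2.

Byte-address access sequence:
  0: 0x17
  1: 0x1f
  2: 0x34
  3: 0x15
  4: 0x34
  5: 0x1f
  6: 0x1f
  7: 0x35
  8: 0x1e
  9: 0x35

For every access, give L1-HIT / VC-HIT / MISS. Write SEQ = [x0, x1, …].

  [0] addr=0x17 blk=5 s=1: MISS | VC []
  [1] addr=0x1f blk=7 s=1: MISS | VC [5]
  [2] addr=0x34 blk=13 s=1: MISS | VC [5, 7]
  [3] addr=0x15 blk=5 s=1: VC-HIT | VC [13, 7]
  [4] addr=0x34 blk=13 s=1: VC-HIT | VC [5, 7]
  [5] addr=0x1f blk=7 s=1: VC-HIT | VC [5, 13]
  [6] addr=0x1f blk=7 s=1: L1-HIT | VC [5, 13]
  [7] addr=0x35 blk=13 s=1: VC-HIT | VC [5, 7]
  [8] addr=0x1e blk=7 s=1: VC-HIT | VC [5, 13]
  [9] addr=0x35 blk=13 s=1: VC-HIT | VC [5, 7]

SEQ = [MISS, MISS, MISS, VC-HIT, VC-HIT, VC-HIT, L1-HIT, VC-HIT, VC-HIT, VC-HIT]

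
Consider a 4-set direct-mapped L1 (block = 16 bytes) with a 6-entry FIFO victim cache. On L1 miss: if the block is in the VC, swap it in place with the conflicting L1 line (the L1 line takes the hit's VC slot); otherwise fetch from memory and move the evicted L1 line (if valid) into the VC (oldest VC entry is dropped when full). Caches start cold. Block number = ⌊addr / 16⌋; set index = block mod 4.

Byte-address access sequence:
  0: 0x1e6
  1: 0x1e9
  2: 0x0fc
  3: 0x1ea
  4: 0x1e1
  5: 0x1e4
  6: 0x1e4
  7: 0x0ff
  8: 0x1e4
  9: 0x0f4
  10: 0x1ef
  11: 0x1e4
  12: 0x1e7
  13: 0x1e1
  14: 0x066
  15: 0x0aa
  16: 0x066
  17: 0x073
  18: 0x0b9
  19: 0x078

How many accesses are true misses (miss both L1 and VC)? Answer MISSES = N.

MISSES = 6

  [0] addr=0x1e6 blk=30 s=2: MISS | VC []
  [1] addr=0x1e9 blk=30 s=2: L1-HIT | VC []
  [2] addr=0xfc blk=15 s=3: MISS | VC []
  [3] addr=0x1ea blk=30 s=2: L1-HIT | VC []
  [4] addr=0x1e1 blk=30 s=2: L1-HIT | VC []
  [5] addr=0x1e4 blk=30 s=2: L1-HIT | VC []
  [6] addr=0x1e4 blk=30 s=2: L1-HIT | VC []
  [7] addr=0xff blk=15 s=3: L1-HIT | VC []
  [8] addr=0x1e4 blk=30 s=2: L1-HIT | VC []
  [9] addr=0xf4 blk=15 s=3: L1-HIT | VC []
  [10] addr=0x1ef blk=30 s=2: L1-HIT | VC []
  [11] addr=0x1e4 blk=30 s=2: L1-HIT | VC []
  [12] addr=0x1e7 blk=30 s=2: L1-HIT | VC []
  [13] addr=0x1e1 blk=30 s=2: L1-HIT | VC []
  [14] addr=0x66 blk=6 s=2: MISS | VC [30]
  [15] addr=0xaa blk=10 s=2: MISS | VC [30, 6]
  [16] addr=0x66 blk=6 s=2: VC-HIT | VC [30, 10]
  [17] addr=0x73 blk=7 s=3: MISS | VC [30, 10, 15]
  [18] addr=0xb9 blk=11 s=3: MISS | VC [30, 10, 15, 7]
  [19] addr=0x78 blk=7 s=3: VC-HIT | VC [30, 10, 15, 11]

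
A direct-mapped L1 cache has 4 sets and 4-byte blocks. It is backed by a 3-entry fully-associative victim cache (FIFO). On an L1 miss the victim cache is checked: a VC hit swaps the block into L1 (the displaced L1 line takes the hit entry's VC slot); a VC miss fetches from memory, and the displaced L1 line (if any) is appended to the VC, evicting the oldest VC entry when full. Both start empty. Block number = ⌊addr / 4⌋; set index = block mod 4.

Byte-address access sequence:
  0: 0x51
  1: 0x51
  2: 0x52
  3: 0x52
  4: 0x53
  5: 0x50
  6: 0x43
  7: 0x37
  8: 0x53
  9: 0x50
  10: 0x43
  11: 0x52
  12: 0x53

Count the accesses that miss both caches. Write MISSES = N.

#0 0x51→b20/s0 MISS; vc=[]
#1 0x51→b20/s0 L1-HIT; vc=[]
#2 0x52→b20/s0 L1-HIT; vc=[]
#3 0x52→b20/s0 L1-HIT; vc=[]
#4 0x53→b20/s0 L1-HIT; vc=[]
#5 0x50→b20/s0 L1-HIT; vc=[]
#6 0x43→b16/s0 MISS; vc=[20]
#7 0x37→b13/s1 MISS; vc=[20]
#8 0x53→b20/s0 VC-HIT; vc=[16]
#9 0x50→b20/s0 L1-HIT; vc=[16]
#10 0x43→b16/s0 VC-HIT; vc=[20]
#11 0x52→b20/s0 VC-HIT; vc=[16]
#12 0x53→b20/s0 L1-HIT; vc=[16]

MISSES = 3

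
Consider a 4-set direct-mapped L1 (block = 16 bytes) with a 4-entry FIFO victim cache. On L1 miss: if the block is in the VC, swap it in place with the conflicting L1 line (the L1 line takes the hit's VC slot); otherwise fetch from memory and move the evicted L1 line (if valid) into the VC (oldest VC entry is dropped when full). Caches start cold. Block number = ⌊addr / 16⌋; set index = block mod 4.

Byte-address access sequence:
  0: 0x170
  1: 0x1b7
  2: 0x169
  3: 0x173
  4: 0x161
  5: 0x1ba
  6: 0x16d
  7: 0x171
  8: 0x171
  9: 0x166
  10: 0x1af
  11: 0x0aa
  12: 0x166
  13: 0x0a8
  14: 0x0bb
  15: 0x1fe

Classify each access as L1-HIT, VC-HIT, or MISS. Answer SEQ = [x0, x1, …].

SEQ = [MISS, MISS, MISS, VC-HIT, L1-HIT, VC-HIT, L1-HIT, VC-HIT, L1-HIT, L1-HIT, MISS, MISS, VC-HIT, VC-HIT, MISS, MISS]

0: 0x170 (blk 23, set 3) → MISS  vc=[]
1: 0x1b7 (blk 27, set 3) → MISS  vc=[23]
2: 0x169 (blk 22, set 2) → MISS  vc=[23]
3: 0x173 (blk 23, set 3) → VC-HIT  vc=[27]
4: 0x161 (blk 22, set 2) → L1-HIT  vc=[27]
5: 0x1ba (blk 27, set 3) → VC-HIT  vc=[23]
6: 0x16d (blk 22, set 2) → L1-HIT  vc=[23]
7: 0x171 (blk 23, set 3) → VC-HIT  vc=[27]
8: 0x171 (blk 23, set 3) → L1-HIT  vc=[27]
9: 0x166 (blk 22, set 2) → L1-HIT  vc=[27]
10: 0x1af (blk 26, set 2) → MISS  vc=[27, 22]
11: 0xaa (blk 10, set 2) → MISS  vc=[27, 22, 26]
12: 0x166 (blk 22, set 2) → VC-HIT  vc=[27, 10, 26]
13: 0xa8 (blk 10, set 2) → VC-HIT  vc=[27, 22, 26]
14: 0xbb (blk 11, set 3) → MISS  vc=[27, 22, 26, 23]
15: 0x1fe (blk 31, set 3) → MISS  vc=[22, 26, 23, 11]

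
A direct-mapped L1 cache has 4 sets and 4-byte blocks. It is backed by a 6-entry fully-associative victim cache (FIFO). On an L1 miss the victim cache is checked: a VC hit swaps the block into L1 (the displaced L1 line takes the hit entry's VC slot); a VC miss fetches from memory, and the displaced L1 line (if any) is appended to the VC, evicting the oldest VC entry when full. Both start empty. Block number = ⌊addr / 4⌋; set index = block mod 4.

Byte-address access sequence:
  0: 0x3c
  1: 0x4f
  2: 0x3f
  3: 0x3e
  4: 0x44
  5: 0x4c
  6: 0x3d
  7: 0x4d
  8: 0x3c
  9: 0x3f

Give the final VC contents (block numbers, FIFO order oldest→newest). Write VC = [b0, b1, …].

VC = [19]

#0 0x3c→b15/s3 MISS; vc=[]
#1 0x4f→b19/s3 MISS; vc=[15]
#2 0x3f→b15/s3 VC-HIT; vc=[19]
#3 0x3e→b15/s3 L1-HIT; vc=[19]
#4 0x44→b17/s1 MISS; vc=[19]
#5 0x4c→b19/s3 VC-HIT; vc=[15]
#6 0x3d→b15/s3 VC-HIT; vc=[19]
#7 0x4d→b19/s3 VC-HIT; vc=[15]
#8 0x3c→b15/s3 VC-HIT; vc=[19]
#9 0x3f→b15/s3 L1-HIT; vc=[19]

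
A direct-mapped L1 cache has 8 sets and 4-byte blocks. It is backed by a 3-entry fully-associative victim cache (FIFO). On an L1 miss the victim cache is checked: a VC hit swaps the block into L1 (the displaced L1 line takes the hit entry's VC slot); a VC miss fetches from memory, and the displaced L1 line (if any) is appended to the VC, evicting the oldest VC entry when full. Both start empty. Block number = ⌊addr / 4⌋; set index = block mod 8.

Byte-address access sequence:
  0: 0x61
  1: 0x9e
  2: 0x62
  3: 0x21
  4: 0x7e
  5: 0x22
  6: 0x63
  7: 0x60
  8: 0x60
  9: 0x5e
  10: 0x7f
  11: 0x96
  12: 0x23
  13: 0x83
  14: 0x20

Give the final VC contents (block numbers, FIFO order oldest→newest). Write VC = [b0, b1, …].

VC = [39, 23, 32]

0: 0x61 (blk 24, set 0) → MISS  vc=[]
1: 0x9e (blk 39, set 7) → MISS  vc=[]
2: 0x62 (blk 24, set 0) → L1-HIT  vc=[]
3: 0x21 (blk 8, set 0) → MISS  vc=[24]
4: 0x7e (blk 31, set 7) → MISS  vc=[24, 39]
5: 0x22 (blk 8, set 0) → L1-HIT  vc=[24, 39]
6: 0x63 (blk 24, set 0) → VC-HIT  vc=[8, 39]
7: 0x60 (blk 24, set 0) → L1-HIT  vc=[8, 39]
8: 0x60 (blk 24, set 0) → L1-HIT  vc=[8, 39]
9: 0x5e (blk 23, set 7) → MISS  vc=[8, 39, 31]
10: 0x7f (blk 31, set 7) → VC-HIT  vc=[8, 39, 23]
11: 0x96 (blk 37, set 5) → MISS  vc=[8, 39, 23]
12: 0x23 (blk 8, set 0) → VC-HIT  vc=[24, 39, 23]
13: 0x83 (blk 32, set 0) → MISS  vc=[39, 23, 8]
14: 0x20 (blk 8, set 0) → VC-HIT  vc=[39, 23, 32]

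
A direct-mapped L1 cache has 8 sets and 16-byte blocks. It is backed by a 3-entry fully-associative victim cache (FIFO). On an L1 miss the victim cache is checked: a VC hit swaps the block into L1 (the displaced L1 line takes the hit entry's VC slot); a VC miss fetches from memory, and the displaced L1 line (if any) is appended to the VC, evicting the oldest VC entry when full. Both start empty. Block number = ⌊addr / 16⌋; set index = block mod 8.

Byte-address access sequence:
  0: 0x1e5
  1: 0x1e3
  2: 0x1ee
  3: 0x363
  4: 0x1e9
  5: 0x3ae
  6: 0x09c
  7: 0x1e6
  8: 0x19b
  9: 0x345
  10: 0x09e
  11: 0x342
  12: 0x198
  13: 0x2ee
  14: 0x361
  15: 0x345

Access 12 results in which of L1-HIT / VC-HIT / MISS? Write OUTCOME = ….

OUTCOME = VC-HIT

#0 0x1e5→b30/s6 MISS; vc=[]
#1 0x1e3→b30/s6 L1-HIT; vc=[]
#2 0x1ee→b30/s6 L1-HIT; vc=[]
#3 0x363→b54/s6 MISS; vc=[30]
#4 0x1e9→b30/s6 VC-HIT; vc=[54]
#5 0x3ae→b58/s2 MISS; vc=[54]
#6 0x9c→b9/s1 MISS; vc=[54]
#7 0x1e6→b30/s6 L1-HIT; vc=[54]
#8 0x19b→b25/s1 MISS; vc=[54,9]
#9 0x345→b52/s4 MISS; vc=[54,9]
#10 0x9e→b9/s1 VC-HIT; vc=[54,25]
#11 0x342→b52/s4 L1-HIT; vc=[54,25]
#12 0x198→b25/s1 VC-HIT; vc=[54,9]
#13 0x2ee→b46/s6 MISS; vc=[54,9,30]
#14 0x361→b54/s6 VC-HIT; vc=[46,9,30]
#15 0x345→b52/s4 L1-HIT; vc=[46,9,30]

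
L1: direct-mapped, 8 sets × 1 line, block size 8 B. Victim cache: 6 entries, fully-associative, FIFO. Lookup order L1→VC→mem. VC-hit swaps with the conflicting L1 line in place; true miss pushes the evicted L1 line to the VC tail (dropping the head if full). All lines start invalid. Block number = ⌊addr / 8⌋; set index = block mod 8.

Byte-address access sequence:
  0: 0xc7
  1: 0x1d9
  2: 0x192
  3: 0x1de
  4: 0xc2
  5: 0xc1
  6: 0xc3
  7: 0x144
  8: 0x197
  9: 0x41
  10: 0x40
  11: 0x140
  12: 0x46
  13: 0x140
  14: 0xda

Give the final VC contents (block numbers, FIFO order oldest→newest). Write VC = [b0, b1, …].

VC = [24, 8, 59]

  [0] addr=0xc7 blk=24 s=0: MISS | VC []
  [1] addr=0x1d9 blk=59 s=3: MISS | VC []
  [2] addr=0x192 blk=50 s=2: MISS | VC []
  [3] addr=0x1de blk=59 s=3: L1-HIT | VC []
  [4] addr=0xc2 blk=24 s=0: L1-HIT | VC []
  [5] addr=0xc1 blk=24 s=0: L1-HIT | VC []
  [6] addr=0xc3 blk=24 s=0: L1-HIT | VC []
  [7] addr=0x144 blk=40 s=0: MISS | VC [24]
  [8] addr=0x197 blk=50 s=2: L1-HIT | VC [24]
  [9] addr=0x41 blk=8 s=0: MISS | VC [24, 40]
  [10] addr=0x40 blk=8 s=0: L1-HIT | VC [24, 40]
  [11] addr=0x140 blk=40 s=0: VC-HIT | VC [24, 8]
  [12] addr=0x46 blk=8 s=0: VC-HIT | VC [24, 40]
  [13] addr=0x140 blk=40 s=0: VC-HIT | VC [24, 8]
  [14] addr=0xda blk=27 s=3: MISS | VC [24, 8, 59]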